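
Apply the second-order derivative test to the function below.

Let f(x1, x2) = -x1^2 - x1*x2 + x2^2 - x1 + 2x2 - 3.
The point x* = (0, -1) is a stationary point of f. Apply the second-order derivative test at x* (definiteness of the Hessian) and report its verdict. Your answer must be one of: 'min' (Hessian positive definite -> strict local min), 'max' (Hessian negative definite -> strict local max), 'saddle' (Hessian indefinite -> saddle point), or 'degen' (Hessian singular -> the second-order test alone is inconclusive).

Compute the Hessian H = grad^2 f:
  H = [[-2, -1], [-1, 2]]
Verify stationarity: grad f(x*) = H x* + g = (0, 0).
Eigenvalues of H: -2.2361, 2.2361.
Eigenvalues have mixed signs, so H is indefinite -> x* is a saddle point.

saddle


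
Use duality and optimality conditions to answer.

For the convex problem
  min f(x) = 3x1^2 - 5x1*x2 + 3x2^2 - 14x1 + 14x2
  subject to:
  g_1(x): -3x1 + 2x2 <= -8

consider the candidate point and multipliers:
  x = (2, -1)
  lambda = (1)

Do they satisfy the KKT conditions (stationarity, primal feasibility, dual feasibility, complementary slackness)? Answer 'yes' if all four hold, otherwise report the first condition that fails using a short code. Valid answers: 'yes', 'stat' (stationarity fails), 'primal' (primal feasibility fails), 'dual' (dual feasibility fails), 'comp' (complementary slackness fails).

Gradient of f: grad f(x) = Q x + c = (3, -2)
Constraint values g_i(x) = a_i^T x - b_i:
  g_1((2, -1)) = 0
Stationarity residual: grad f(x) + sum_i lambda_i a_i = (0, 0)
  -> stationarity OK
Primal feasibility (all g_i <= 0): OK
Dual feasibility (all lambda_i >= 0): OK
Complementary slackness (lambda_i * g_i(x) = 0 for all i): OK

Verdict: yes, KKT holds.

yes


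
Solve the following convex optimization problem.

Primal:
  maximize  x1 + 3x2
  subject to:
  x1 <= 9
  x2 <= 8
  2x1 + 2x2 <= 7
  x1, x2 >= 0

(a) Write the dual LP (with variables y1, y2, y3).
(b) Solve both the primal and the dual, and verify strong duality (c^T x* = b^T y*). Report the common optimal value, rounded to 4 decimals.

The standard primal-dual pair for 'max c^T x s.t. A x <= b, x >= 0' is:
  Dual:  min b^T y  s.t.  A^T y >= c,  y >= 0.

So the dual LP is:
  minimize  9y1 + 8y2 + 7y3
  subject to:
    y1 + 2y3 >= 1
    y2 + 2y3 >= 3
    y1, y2, y3 >= 0

Solving the primal: x* = (0, 3.5).
  primal value c^T x* = 10.5.
Solving the dual: y* = (0, 0, 1.5).
  dual value b^T y* = 10.5.
Strong duality: c^T x* = b^T y*. Confirmed.

10.5


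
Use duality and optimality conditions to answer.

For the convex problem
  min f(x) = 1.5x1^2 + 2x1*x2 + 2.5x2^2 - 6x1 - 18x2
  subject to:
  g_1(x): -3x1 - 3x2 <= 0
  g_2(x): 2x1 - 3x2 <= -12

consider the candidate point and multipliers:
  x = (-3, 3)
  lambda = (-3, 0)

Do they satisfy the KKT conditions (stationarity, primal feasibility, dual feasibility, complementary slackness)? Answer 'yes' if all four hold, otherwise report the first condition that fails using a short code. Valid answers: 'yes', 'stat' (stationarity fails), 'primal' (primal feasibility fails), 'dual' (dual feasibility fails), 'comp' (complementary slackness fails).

Gradient of f: grad f(x) = Q x + c = (-9, -9)
Constraint values g_i(x) = a_i^T x - b_i:
  g_1((-3, 3)) = 0
  g_2((-3, 3)) = -3
Stationarity residual: grad f(x) + sum_i lambda_i a_i = (0, 0)
  -> stationarity OK
Primal feasibility (all g_i <= 0): OK
Dual feasibility (all lambda_i >= 0): FAILS
Complementary slackness (lambda_i * g_i(x) = 0 for all i): OK

Verdict: the first failing condition is dual_feasibility -> dual.

dual


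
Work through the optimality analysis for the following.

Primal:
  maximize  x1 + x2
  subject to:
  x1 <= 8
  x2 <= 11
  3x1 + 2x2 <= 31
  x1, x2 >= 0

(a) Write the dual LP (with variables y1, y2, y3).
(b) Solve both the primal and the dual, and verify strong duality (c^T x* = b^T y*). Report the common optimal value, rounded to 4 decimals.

The standard primal-dual pair for 'max c^T x s.t. A x <= b, x >= 0' is:
  Dual:  min b^T y  s.t.  A^T y >= c,  y >= 0.

So the dual LP is:
  minimize  8y1 + 11y2 + 31y3
  subject to:
    y1 + 3y3 >= 1
    y2 + 2y3 >= 1
    y1, y2, y3 >= 0

Solving the primal: x* = (3, 11).
  primal value c^T x* = 14.
Solving the dual: y* = (0, 0.3333, 0.3333).
  dual value b^T y* = 14.
Strong duality: c^T x* = b^T y*. Confirmed.

14


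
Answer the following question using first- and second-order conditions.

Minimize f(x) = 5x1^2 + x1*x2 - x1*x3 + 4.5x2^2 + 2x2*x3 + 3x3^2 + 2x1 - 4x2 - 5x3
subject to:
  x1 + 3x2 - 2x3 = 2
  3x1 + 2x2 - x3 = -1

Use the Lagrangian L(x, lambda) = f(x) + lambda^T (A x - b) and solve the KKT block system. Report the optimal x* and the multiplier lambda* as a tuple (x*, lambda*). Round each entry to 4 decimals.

Form the Lagrangian:
  L(x, lambda) = (1/2) x^T Q x + c^T x + lambda^T (A x - b)
Stationarity (grad_x L = 0): Q x + c + A^T lambda = 0.
Primal feasibility: A x = b.

This gives the KKT block system:
  [ Q   A^T ] [ x     ]   [-c ]
  [ A    0  ] [ lambda ] = [ b ]

Solving the linear system:
  x*      = (-0.9807, 0.9034, -0.1352)
  lambda* = (-3.1679, 3.312)
  f(x*)   = 2.3744

x* = (-0.9807, 0.9034, -0.1352), lambda* = (-3.1679, 3.312)


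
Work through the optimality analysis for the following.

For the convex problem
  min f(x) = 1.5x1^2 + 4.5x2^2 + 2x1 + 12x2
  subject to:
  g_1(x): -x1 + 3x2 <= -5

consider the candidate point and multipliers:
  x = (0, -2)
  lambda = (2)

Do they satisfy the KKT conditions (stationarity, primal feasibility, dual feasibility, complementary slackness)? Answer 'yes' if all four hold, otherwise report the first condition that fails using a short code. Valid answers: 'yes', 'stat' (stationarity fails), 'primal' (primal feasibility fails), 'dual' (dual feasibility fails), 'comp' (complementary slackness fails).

Gradient of f: grad f(x) = Q x + c = (2, -6)
Constraint values g_i(x) = a_i^T x - b_i:
  g_1((0, -2)) = -1
Stationarity residual: grad f(x) + sum_i lambda_i a_i = (0, 0)
  -> stationarity OK
Primal feasibility (all g_i <= 0): OK
Dual feasibility (all lambda_i >= 0): OK
Complementary slackness (lambda_i * g_i(x) = 0 for all i): FAILS

Verdict: the first failing condition is complementary_slackness -> comp.

comp


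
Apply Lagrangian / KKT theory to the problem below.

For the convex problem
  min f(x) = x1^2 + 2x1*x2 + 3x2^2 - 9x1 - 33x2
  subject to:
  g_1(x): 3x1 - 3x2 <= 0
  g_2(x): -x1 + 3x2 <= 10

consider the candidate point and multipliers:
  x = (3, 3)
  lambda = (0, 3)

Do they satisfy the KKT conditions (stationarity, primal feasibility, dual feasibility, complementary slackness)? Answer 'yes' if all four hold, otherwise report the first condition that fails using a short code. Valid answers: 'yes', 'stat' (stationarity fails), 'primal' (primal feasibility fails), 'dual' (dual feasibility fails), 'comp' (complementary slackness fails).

Gradient of f: grad f(x) = Q x + c = (3, -9)
Constraint values g_i(x) = a_i^T x - b_i:
  g_1((3, 3)) = 0
  g_2((3, 3)) = -4
Stationarity residual: grad f(x) + sum_i lambda_i a_i = (0, 0)
  -> stationarity OK
Primal feasibility (all g_i <= 0): OK
Dual feasibility (all lambda_i >= 0): OK
Complementary slackness (lambda_i * g_i(x) = 0 for all i): FAILS

Verdict: the first failing condition is complementary_slackness -> comp.

comp


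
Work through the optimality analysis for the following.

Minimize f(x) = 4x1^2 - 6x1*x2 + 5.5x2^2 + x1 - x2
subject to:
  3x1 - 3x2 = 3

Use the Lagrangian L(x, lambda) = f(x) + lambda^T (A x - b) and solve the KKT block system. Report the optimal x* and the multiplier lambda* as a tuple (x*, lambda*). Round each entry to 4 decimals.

Form the Lagrangian:
  L(x, lambda) = (1/2) x^T Q x + c^T x + lambda^T (A x - b)
Stationarity (grad_x L = 0): Q x + c + A^T lambda = 0.
Primal feasibility: A x = b.

This gives the KKT block system:
  [ Q   A^T ] [ x     ]   [-c ]
  [ A    0  ] [ lambda ] = [ b ]

Solving the linear system:
  x*      = (0.7143, -0.2857)
  lambda* = (-2.8095)
  f(x*)   = 4.7143

x* = (0.7143, -0.2857), lambda* = (-2.8095)


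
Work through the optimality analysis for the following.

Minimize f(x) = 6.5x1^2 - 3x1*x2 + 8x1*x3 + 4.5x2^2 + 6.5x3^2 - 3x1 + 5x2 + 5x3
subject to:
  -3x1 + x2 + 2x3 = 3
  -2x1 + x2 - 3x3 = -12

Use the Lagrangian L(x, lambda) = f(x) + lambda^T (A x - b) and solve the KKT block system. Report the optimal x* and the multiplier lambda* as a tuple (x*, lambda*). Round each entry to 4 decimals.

Form the Lagrangian:
  L(x, lambda) = (1/2) x^T Q x + c^T x + lambda^T (A x - b)
Stationarity (grad_x L = 0): Q x + c + A^T lambda = 0.
Primal feasibility: A x = b.

This gives the KKT block system:
  [ Q   A^T ] [ x     ]   [-c ]
  [ A    0  ] [ lambda ] = [ b ]

Solving the linear system:
  x*      = (0.297, -2.2279, 3.0594)
  lambda* = (0.1356, 15.8063)
  f(x*)   = 96.2679

x* = (0.297, -2.2279, 3.0594), lambda* = (0.1356, 15.8063)


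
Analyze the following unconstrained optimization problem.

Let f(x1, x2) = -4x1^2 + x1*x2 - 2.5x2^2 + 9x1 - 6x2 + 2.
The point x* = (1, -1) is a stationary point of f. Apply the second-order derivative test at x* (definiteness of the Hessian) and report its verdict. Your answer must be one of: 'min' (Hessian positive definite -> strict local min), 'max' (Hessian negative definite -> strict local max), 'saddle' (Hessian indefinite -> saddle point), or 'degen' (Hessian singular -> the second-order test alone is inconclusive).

Compute the Hessian H = grad^2 f:
  H = [[-8, 1], [1, -5]]
Verify stationarity: grad f(x*) = H x* + g = (0, 0).
Eigenvalues of H: -8.3028, -4.6972.
Both eigenvalues < 0, so H is negative definite -> x* is a strict local max.

max


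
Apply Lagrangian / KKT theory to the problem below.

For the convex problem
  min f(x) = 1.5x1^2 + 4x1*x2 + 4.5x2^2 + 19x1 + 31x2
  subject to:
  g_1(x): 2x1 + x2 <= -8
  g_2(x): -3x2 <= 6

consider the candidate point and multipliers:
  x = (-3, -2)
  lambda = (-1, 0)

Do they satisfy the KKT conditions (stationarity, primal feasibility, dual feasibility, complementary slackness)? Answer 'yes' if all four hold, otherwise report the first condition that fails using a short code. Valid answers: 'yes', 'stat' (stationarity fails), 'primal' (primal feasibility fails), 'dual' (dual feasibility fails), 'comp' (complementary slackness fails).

Gradient of f: grad f(x) = Q x + c = (2, 1)
Constraint values g_i(x) = a_i^T x - b_i:
  g_1((-3, -2)) = 0
  g_2((-3, -2)) = 0
Stationarity residual: grad f(x) + sum_i lambda_i a_i = (0, 0)
  -> stationarity OK
Primal feasibility (all g_i <= 0): OK
Dual feasibility (all lambda_i >= 0): FAILS
Complementary slackness (lambda_i * g_i(x) = 0 for all i): OK

Verdict: the first failing condition is dual_feasibility -> dual.

dual


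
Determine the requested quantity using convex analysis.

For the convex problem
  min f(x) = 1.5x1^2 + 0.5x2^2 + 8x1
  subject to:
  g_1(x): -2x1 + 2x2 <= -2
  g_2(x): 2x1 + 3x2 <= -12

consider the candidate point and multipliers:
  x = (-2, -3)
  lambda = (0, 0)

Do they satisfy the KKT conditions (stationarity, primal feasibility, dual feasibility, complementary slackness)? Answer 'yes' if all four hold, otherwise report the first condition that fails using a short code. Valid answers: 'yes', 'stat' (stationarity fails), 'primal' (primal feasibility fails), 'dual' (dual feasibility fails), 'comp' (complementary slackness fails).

Gradient of f: grad f(x) = Q x + c = (2, -3)
Constraint values g_i(x) = a_i^T x - b_i:
  g_1((-2, -3)) = 0
  g_2((-2, -3)) = -1
Stationarity residual: grad f(x) + sum_i lambda_i a_i = (2, -3)
  -> stationarity FAILS
Primal feasibility (all g_i <= 0): OK
Dual feasibility (all lambda_i >= 0): OK
Complementary slackness (lambda_i * g_i(x) = 0 for all i): OK

Verdict: the first failing condition is stationarity -> stat.

stat


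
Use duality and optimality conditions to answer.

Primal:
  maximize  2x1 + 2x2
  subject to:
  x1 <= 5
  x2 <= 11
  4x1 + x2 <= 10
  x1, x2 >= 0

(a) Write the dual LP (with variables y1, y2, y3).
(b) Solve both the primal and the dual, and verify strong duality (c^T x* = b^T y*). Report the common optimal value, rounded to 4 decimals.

The standard primal-dual pair for 'max c^T x s.t. A x <= b, x >= 0' is:
  Dual:  min b^T y  s.t.  A^T y >= c,  y >= 0.

So the dual LP is:
  minimize  5y1 + 11y2 + 10y3
  subject to:
    y1 + 4y3 >= 2
    y2 + y3 >= 2
    y1, y2, y3 >= 0

Solving the primal: x* = (0, 10).
  primal value c^T x* = 20.
Solving the dual: y* = (0, 0, 2).
  dual value b^T y* = 20.
Strong duality: c^T x* = b^T y*. Confirmed.

20


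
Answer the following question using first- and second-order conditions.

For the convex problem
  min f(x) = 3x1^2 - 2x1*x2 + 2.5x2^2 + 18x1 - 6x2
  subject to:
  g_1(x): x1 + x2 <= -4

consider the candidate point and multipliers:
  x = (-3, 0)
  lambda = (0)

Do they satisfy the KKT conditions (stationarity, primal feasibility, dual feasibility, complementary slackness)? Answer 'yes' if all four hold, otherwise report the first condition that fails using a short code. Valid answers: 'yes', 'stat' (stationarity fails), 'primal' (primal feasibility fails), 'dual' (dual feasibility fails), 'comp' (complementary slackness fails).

Gradient of f: grad f(x) = Q x + c = (0, 0)
Constraint values g_i(x) = a_i^T x - b_i:
  g_1((-3, 0)) = 1
Stationarity residual: grad f(x) + sum_i lambda_i a_i = (0, 0)
  -> stationarity OK
Primal feasibility (all g_i <= 0): FAILS
Dual feasibility (all lambda_i >= 0): OK
Complementary slackness (lambda_i * g_i(x) = 0 for all i): OK

Verdict: the first failing condition is primal_feasibility -> primal.

primal


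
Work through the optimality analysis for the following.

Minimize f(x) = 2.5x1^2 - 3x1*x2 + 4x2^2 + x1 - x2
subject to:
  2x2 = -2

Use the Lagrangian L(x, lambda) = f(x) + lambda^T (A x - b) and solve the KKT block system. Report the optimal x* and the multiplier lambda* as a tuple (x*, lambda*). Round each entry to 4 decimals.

Form the Lagrangian:
  L(x, lambda) = (1/2) x^T Q x + c^T x + lambda^T (A x - b)
Stationarity (grad_x L = 0): Q x + c + A^T lambda = 0.
Primal feasibility: A x = b.

This gives the KKT block system:
  [ Q   A^T ] [ x     ]   [-c ]
  [ A    0  ] [ lambda ] = [ b ]

Solving the linear system:
  x*      = (-0.8, -1)
  lambda* = (3.3)
  f(x*)   = 3.4

x* = (-0.8, -1), lambda* = (3.3)


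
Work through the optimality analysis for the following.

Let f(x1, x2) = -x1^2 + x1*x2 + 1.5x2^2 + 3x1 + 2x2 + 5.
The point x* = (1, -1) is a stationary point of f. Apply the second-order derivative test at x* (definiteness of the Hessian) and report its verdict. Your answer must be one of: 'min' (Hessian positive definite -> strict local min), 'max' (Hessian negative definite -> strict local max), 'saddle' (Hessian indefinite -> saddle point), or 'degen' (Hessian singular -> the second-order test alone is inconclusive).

Compute the Hessian H = grad^2 f:
  H = [[-2, 1], [1, 3]]
Verify stationarity: grad f(x*) = H x* + g = (0, 0).
Eigenvalues of H: -2.1926, 3.1926.
Eigenvalues have mixed signs, so H is indefinite -> x* is a saddle point.

saddle


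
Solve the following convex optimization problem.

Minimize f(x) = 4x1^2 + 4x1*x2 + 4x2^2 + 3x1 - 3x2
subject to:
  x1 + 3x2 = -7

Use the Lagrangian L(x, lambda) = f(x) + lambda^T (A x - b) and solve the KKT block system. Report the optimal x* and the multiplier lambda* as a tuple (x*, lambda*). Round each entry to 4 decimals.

Form the Lagrangian:
  L(x, lambda) = (1/2) x^T Q x + c^T x + lambda^T (A x - b)
Stationarity (grad_x L = 0): Q x + c + A^T lambda = 0.
Primal feasibility: A x = b.

This gives the KKT block system:
  [ Q   A^T ] [ x     ]   [-c ]
  [ A    0  ] [ lambda ] = [ b ]

Solving the linear system:
  x*      = (-0.1429, -2.2857)
  lambda* = (7.2857)
  f(x*)   = 28.7143

x* = (-0.1429, -2.2857), lambda* = (7.2857)


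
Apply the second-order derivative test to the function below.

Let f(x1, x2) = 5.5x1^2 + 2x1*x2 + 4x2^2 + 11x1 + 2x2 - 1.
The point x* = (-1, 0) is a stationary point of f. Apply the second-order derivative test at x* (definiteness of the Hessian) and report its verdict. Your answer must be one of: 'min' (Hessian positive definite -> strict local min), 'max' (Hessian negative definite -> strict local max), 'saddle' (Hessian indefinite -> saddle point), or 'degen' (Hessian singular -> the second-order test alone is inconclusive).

Compute the Hessian H = grad^2 f:
  H = [[11, 2], [2, 8]]
Verify stationarity: grad f(x*) = H x* + g = (0, 0).
Eigenvalues of H: 7, 12.
Both eigenvalues > 0, so H is positive definite -> x* is a strict local min.

min


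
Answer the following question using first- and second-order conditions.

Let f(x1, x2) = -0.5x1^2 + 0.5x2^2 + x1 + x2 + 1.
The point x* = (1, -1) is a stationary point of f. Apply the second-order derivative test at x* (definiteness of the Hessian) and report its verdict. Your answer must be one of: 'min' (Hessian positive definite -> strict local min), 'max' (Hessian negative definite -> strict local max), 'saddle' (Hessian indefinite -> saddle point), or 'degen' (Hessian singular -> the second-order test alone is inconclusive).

Compute the Hessian H = grad^2 f:
  H = [[-1, 0], [0, 1]]
Verify stationarity: grad f(x*) = H x* + g = (0, 0).
Eigenvalues of H: -1, 1.
Eigenvalues have mixed signs, so H is indefinite -> x* is a saddle point.

saddle


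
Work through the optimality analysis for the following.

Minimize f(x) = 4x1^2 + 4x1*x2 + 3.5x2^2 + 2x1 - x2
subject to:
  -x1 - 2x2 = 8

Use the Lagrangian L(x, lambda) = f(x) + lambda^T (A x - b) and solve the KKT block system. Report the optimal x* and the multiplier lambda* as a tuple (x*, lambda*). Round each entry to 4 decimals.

Form the Lagrangian:
  L(x, lambda) = (1/2) x^T Q x + c^T x + lambda^T (A x - b)
Stationarity (grad_x L = 0): Q x + c + A^T lambda = 0.
Primal feasibility: A x = b.

This gives the KKT block system:
  [ Q   A^T ] [ x     ]   [-c ]
  [ A    0  ] [ lambda ] = [ b ]

Solving the linear system:
  x*      = (-0.087, -3.9565)
  lambda* = (-14.5217)
  f(x*)   = 59.9783

x* = (-0.087, -3.9565), lambda* = (-14.5217)


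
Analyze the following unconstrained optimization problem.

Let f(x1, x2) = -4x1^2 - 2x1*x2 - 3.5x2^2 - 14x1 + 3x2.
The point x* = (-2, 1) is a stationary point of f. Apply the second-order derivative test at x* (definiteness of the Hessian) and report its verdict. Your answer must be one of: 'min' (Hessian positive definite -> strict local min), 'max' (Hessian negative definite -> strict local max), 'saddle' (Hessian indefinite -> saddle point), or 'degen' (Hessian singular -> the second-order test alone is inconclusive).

Compute the Hessian H = grad^2 f:
  H = [[-8, -2], [-2, -7]]
Verify stationarity: grad f(x*) = H x* + g = (0, 0).
Eigenvalues of H: -9.5616, -5.4384.
Both eigenvalues < 0, so H is negative definite -> x* is a strict local max.

max


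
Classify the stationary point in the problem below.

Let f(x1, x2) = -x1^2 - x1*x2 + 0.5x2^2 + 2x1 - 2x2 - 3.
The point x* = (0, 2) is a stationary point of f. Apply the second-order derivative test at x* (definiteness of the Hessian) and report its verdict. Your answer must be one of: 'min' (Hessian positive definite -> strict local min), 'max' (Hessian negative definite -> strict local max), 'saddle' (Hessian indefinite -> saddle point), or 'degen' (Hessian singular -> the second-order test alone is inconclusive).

Compute the Hessian H = grad^2 f:
  H = [[-2, -1], [-1, 1]]
Verify stationarity: grad f(x*) = H x* + g = (0, 0).
Eigenvalues of H: -2.3028, 1.3028.
Eigenvalues have mixed signs, so H is indefinite -> x* is a saddle point.

saddle


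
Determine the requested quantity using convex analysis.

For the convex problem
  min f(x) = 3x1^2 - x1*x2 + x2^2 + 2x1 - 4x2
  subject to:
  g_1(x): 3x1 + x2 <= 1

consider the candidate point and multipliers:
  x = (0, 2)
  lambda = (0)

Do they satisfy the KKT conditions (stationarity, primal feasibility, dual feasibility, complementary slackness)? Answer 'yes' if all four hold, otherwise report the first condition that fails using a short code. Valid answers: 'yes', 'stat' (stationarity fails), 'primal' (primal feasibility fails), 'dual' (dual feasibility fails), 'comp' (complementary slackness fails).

Gradient of f: grad f(x) = Q x + c = (0, 0)
Constraint values g_i(x) = a_i^T x - b_i:
  g_1((0, 2)) = 1
Stationarity residual: grad f(x) + sum_i lambda_i a_i = (0, 0)
  -> stationarity OK
Primal feasibility (all g_i <= 0): FAILS
Dual feasibility (all lambda_i >= 0): OK
Complementary slackness (lambda_i * g_i(x) = 0 for all i): OK

Verdict: the first failing condition is primal_feasibility -> primal.

primal


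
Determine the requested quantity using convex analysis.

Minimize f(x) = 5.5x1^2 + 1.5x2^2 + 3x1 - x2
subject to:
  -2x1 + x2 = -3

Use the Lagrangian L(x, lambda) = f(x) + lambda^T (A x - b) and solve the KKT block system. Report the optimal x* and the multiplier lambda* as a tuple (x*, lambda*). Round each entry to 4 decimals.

Form the Lagrangian:
  L(x, lambda) = (1/2) x^T Q x + c^T x + lambda^T (A x - b)
Stationarity (grad_x L = 0): Q x + c + A^T lambda = 0.
Primal feasibility: A x = b.

This gives the KKT block system:
  [ Q   A^T ] [ x     ]   [-c ]
  [ A    0  ] [ lambda ] = [ b ]

Solving the linear system:
  x*      = (0.7391, -1.5217)
  lambda* = (5.5652)
  f(x*)   = 10.2174

x* = (0.7391, -1.5217), lambda* = (5.5652)


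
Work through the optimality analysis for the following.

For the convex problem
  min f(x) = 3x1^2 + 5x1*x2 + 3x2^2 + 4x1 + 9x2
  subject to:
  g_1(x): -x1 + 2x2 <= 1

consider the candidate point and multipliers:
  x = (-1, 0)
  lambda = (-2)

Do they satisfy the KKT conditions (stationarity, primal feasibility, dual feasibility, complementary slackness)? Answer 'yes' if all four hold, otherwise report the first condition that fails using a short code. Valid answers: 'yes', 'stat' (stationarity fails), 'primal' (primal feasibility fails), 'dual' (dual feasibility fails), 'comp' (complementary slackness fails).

Gradient of f: grad f(x) = Q x + c = (-2, 4)
Constraint values g_i(x) = a_i^T x - b_i:
  g_1((-1, 0)) = 0
Stationarity residual: grad f(x) + sum_i lambda_i a_i = (0, 0)
  -> stationarity OK
Primal feasibility (all g_i <= 0): OK
Dual feasibility (all lambda_i >= 0): FAILS
Complementary slackness (lambda_i * g_i(x) = 0 for all i): OK

Verdict: the first failing condition is dual_feasibility -> dual.

dual


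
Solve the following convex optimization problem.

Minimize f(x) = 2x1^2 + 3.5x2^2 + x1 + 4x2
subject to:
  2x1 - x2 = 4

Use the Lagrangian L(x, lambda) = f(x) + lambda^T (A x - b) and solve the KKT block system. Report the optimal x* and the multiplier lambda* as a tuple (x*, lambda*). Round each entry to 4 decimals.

Form the Lagrangian:
  L(x, lambda) = (1/2) x^T Q x + c^T x + lambda^T (A x - b)
Stationarity (grad_x L = 0): Q x + c + A^T lambda = 0.
Primal feasibility: A x = b.

This gives the KKT block system:
  [ Q   A^T ] [ x     ]   [-c ]
  [ A    0  ] [ lambda ] = [ b ]

Solving the linear system:
  x*      = (1.4688, -1.0625)
  lambda* = (-3.4375)
  f(x*)   = 5.4844

x* = (1.4688, -1.0625), lambda* = (-3.4375)


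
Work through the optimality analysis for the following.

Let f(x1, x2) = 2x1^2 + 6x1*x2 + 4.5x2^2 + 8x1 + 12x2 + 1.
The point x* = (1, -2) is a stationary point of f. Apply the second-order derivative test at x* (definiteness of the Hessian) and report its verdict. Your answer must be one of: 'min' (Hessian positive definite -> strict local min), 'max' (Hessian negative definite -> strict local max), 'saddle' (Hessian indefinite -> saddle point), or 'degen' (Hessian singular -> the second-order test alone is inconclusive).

Compute the Hessian H = grad^2 f:
  H = [[4, 6], [6, 9]]
Verify stationarity: grad f(x*) = H x* + g = (0, 0).
Eigenvalues of H: 0, 13.
H has a zero eigenvalue (singular; positive semidefinite but not definite), so H is neither positive definite, negative definite, nor indefinite. The second-order test alone is inconclusive -> degen.
(Indeed, f is constant along the null direction of H through x*, so x* is not a strict local extremum.)

degen


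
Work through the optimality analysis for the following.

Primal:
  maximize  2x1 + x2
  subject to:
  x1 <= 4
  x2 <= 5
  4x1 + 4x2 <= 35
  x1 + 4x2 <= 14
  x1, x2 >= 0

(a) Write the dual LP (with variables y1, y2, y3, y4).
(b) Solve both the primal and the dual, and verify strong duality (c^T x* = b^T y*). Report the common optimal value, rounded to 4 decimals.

The standard primal-dual pair for 'max c^T x s.t. A x <= b, x >= 0' is:
  Dual:  min b^T y  s.t.  A^T y >= c,  y >= 0.

So the dual LP is:
  minimize  4y1 + 5y2 + 35y3 + 14y4
  subject to:
    y1 + 4y3 + y4 >= 2
    y2 + 4y3 + 4y4 >= 1
    y1, y2, y3, y4 >= 0

Solving the primal: x* = (4, 2.5).
  primal value c^T x* = 10.5.
Solving the dual: y* = (1.75, 0, 0, 0.25).
  dual value b^T y* = 10.5.
Strong duality: c^T x* = b^T y*. Confirmed.

10.5


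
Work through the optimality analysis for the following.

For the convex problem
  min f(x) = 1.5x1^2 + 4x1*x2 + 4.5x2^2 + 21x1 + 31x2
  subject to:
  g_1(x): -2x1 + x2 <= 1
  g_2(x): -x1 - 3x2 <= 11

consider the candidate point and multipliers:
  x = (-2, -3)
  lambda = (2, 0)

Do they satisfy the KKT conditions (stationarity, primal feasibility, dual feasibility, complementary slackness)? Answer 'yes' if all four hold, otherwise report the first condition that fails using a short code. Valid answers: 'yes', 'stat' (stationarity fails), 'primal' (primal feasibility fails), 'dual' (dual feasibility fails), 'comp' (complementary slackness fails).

Gradient of f: grad f(x) = Q x + c = (3, -4)
Constraint values g_i(x) = a_i^T x - b_i:
  g_1((-2, -3)) = 0
  g_2((-2, -3)) = 0
Stationarity residual: grad f(x) + sum_i lambda_i a_i = (-1, -2)
  -> stationarity FAILS
Primal feasibility (all g_i <= 0): OK
Dual feasibility (all lambda_i >= 0): OK
Complementary slackness (lambda_i * g_i(x) = 0 for all i): OK

Verdict: the first failing condition is stationarity -> stat.

stat


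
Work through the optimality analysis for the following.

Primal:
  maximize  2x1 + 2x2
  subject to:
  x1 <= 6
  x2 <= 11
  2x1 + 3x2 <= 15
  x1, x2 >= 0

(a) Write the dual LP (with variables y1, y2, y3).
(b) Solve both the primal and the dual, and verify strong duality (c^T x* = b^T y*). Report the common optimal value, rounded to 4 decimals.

The standard primal-dual pair for 'max c^T x s.t. A x <= b, x >= 0' is:
  Dual:  min b^T y  s.t.  A^T y >= c,  y >= 0.

So the dual LP is:
  minimize  6y1 + 11y2 + 15y3
  subject to:
    y1 + 2y3 >= 2
    y2 + 3y3 >= 2
    y1, y2, y3 >= 0

Solving the primal: x* = (6, 1).
  primal value c^T x* = 14.
Solving the dual: y* = (0.6667, 0, 0.6667).
  dual value b^T y* = 14.
Strong duality: c^T x* = b^T y*. Confirmed.

14


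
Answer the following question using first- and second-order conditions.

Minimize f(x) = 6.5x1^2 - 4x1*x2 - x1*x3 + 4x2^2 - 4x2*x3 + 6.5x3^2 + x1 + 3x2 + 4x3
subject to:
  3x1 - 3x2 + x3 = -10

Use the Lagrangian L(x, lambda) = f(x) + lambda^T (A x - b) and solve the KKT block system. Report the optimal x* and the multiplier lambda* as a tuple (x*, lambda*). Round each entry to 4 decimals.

Form the Lagrangian:
  L(x, lambda) = (1/2) x^T Q x + c^T x + lambda^T (A x - b)
Stationarity (grad_x L = 0): Q x + c + A^T lambda = 0.
Primal feasibility: A x = b.

This gives the KKT block system:
  [ Q   A^T ] [ x     ]   [-c ]
  [ A    0  ] [ lambda ] = [ b ]

Solving the linear system:
  x*      = (-1.4841, 1.6711, -0.5344)
  lambda* = (8.1477)
  f(x*)   = 41.4341

x* = (-1.4841, 1.6711, -0.5344), lambda* = (8.1477)


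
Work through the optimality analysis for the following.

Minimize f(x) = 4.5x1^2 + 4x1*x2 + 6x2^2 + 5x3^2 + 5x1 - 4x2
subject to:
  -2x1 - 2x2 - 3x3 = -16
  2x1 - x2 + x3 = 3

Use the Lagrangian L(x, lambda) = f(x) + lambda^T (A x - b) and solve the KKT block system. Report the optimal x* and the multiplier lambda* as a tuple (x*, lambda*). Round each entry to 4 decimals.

Form the Lagrangian:
  L(x, lambda) = (1/2) x^T Q x + c^T x + lambda^T (A x - b)
Stationarity (grad_x L = 0): Q x + c + A^T lambda = 0.
Primal feasibility: A x = b.

This gives the KKT block system:
  [ Q   A^T ] [ x     ]   [-c ]
  [ A    0  ] [ lambda ] = [ b ]

Solving the linear system:
  x*      = (0.8527, 2.0822, 3.3767)
  lambda* = (11.6329, 1.1313)
  f(x*)   = 89.3335

x* = (0.8527, 2.0822, 3.3767), lambda* = (11.6329, 1.1313)


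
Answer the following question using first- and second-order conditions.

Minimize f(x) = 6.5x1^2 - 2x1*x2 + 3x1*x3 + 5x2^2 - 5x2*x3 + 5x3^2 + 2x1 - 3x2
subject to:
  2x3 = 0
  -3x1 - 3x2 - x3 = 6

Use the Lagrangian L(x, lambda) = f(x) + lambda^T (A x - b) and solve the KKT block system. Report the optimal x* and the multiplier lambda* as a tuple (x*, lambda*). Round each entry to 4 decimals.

Form the Lagrangian:
  L(x, lambda) = (1/2) x^T Q x + c^T x + lambda^T (A x - b)
Stationarity (grad_x L = 0): Q x + c + A^T lambda = 0.
Primal feasibility: A x = b.

This gives the KKT block system:
  [ Q   A^T ] [ x     ]   [-c ]
  [ A    0  ] [ lambda ] = [ b ]

Solving the linear system:
  x*      = (-1.0741, -0.9259, 0)
  lambda* = (-2.3889, -3.3704)
  f(x*)   = 10.4259

x* = (-1.0741, -0.9259, 0), lambda* = (-2.3889, -3.3704)


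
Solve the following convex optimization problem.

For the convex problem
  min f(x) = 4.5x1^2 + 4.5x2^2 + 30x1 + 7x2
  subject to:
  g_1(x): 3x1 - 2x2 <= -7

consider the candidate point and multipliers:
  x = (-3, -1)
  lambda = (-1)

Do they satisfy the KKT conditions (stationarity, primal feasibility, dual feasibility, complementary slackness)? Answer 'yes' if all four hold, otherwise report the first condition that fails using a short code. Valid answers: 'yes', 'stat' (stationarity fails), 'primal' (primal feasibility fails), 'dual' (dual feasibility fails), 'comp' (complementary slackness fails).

Gradient of f: grad f(x) = Q x + c = (3, -2)
Constraint values g_i(x) = a_i^T x - b_i:
  g_1((-3, -1)) = 0
Stationarity residual: grad f(x) + sum_i lambda_i a_i = (0, 0)
  -> stationarity OK
Primal feasibility (all g_i <= 0): OK
Dual feasibility (all lambda_i >= 0): FAILS
Complementary slackness (lambda_i * g_i(x) = 0 for all i): OK

Verdict: the first failing condition is dual_feasibility -> dual.

dual


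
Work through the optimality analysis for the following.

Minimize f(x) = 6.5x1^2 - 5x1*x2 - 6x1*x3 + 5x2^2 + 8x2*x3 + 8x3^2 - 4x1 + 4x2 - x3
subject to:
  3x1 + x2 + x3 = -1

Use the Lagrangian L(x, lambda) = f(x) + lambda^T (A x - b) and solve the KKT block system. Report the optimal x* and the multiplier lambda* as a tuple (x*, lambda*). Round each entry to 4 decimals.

Form the Lagrangian:
  L(x, lambda) = (1/2) x^T Q x + c^T x + lambda^T (A x - b)
Stationarity (grad_x L = 0): Q x + c + A^T lambda = 0.
Primal feasibility: A x = b.

This gives the KKT block system:
  [ Q   A^T ] [ x     ]   [-c ]
  [ A    0  ] [ lambda ] = [ b ]

Solving the linear system:
  x*      = (-0.1571, -0.9073, 0.3785)
  lambda* = (1.259)
  f(x*)   = -1.0602

x* = (-0.1571, -0.9073, 0.3785), lambda* = (1.259)


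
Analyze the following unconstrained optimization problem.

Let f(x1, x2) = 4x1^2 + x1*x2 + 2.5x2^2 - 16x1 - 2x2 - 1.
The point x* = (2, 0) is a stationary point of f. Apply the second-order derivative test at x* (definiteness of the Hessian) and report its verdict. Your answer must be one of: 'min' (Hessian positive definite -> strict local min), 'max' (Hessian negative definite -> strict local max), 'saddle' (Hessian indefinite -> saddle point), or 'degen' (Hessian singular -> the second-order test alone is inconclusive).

Compute the Hessian H = grad^2 f:
  H = [[8, 1], [1, 5]]
Verify stationarity: grad f(x*) = H x* + g = (0, 0).
Eigenvalues of H: 4.6972, 8.3028.
Both eigenvalues > 0, so H is positive definite -> x* is a strict local min.

min


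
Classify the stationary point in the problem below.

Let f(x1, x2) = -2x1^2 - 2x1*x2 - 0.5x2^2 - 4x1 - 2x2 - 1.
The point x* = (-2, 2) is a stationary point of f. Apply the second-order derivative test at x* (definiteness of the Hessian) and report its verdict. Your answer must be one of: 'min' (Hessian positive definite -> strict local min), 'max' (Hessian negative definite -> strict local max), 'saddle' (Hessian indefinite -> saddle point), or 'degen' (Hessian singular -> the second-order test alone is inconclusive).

Compute the Hessian H = grad^2 f:
  H = [[-4, -2], [-2, -1]]
Verify stationarity: grad f(x*) = H x* + g = (0, 0).
Eigenvalues of H: -5, 0.
H has a zero eigenvalue (singular; negative semidefinite but not definite), so H is neither positive definite, negative definite, nor indefinite. The second-order test alone is inconclusive -> degen.
(Indeed, f is constant along the null direction of H through x*, so x* is not a strict local extremum.)

degen


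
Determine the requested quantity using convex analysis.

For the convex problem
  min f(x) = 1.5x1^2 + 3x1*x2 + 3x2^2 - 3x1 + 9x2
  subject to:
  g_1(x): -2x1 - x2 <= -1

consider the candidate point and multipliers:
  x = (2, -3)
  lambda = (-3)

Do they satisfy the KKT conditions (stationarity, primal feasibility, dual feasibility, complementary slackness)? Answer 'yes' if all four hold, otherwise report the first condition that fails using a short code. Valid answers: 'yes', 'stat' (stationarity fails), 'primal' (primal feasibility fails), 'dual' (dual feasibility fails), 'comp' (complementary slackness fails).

Gradient of f: grad f(x) = Q x + c = (-6, -3)
Constraint values g_i(x) = a_i^T x - b_i:
  g_1((2, -3)) = 0
Stationarity residual: grad f(x) + sum_i lambda_i a_i = (0, 0)
  -> stationarity OK
Primal feasibility (all g_i <= 0): OK
Dual feasibility (all lambda_i >= 0): FAILS
Complementary slackness (lambda_i * g_i(x) = 0 for all i): OK

Verdict: the first failing condition is dual_feasibility -> dual.

dual


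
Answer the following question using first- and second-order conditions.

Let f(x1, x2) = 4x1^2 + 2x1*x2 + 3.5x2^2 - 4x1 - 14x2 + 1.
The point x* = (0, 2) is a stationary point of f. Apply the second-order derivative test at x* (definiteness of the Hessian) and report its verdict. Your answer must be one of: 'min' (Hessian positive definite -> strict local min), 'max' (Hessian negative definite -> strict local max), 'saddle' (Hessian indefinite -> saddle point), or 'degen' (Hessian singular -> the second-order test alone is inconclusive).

Compute the Hessian H = grad^2 f:
  H = [[8, 2], [2, 7]]
Verify stationarity: grad f(x*) = H x* + g = (0, 0).
Eigenvalues of H: 5.4384, 9.5616.
Both eigenvalues > 0, so H is positive definite -> x* is a strict local min.

min


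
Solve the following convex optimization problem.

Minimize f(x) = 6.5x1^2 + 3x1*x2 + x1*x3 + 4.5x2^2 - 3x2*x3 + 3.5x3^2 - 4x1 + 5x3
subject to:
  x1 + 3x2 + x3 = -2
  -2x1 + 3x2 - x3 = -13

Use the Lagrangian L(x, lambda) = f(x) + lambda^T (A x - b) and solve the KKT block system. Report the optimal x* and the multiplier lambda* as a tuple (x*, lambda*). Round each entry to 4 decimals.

Form the Lagrangian:
  L(x, lambda) = (1/2) x^T Q x + c^T x + lambda^T (A x - b)
Stationarity (grad_x L = 0): Q x + c + A^T lambda = 0.
Primal feasibility: A x = b.

This gives the KKT block system:
  [ Q   A^T ] [ x     ]   [-c ]
  [ A    0  ] [ lambda ] = [ b ]

Solving the linear system:
  x*      = (3.1228, -1.9795, 0.8158)
  lambda* = (-8.0702, 11.7018)
  f(x*)   = 63.7851

x* = (3.1228, -1.9795, 0.8158), lambda* = (-8.0702, 11.7018)


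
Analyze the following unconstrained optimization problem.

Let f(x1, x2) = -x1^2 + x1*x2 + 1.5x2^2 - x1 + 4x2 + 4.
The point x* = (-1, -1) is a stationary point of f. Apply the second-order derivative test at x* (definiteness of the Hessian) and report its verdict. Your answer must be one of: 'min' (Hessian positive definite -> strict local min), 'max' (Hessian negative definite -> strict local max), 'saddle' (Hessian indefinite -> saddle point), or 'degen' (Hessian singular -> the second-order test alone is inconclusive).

Compute the Hessian H = grad^2 f:
  H = [[-2, 1], [1, 3]]
Verify stationarity: grad f(x*) = H x* + g = (0, 0).
Eigenvalues of H: -2.1926, 3.1926.
Eigenvalues have mixed signs, so H is indefinite -> x* is a saddle point.

saddle


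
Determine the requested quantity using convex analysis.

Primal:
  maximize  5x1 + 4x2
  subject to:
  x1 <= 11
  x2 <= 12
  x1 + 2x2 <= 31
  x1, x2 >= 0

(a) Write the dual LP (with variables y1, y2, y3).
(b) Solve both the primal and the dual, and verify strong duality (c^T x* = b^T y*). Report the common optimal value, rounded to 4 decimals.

The standard primal-dual pair for 'max c^T x s.t. A x <= b, x >= 0' is:
  Dual:  min b^T y  s.t.  A^T y >= c,  y >= 0.

So the dual LP is:
  minimize  11y1 + 12y2 + 31y3
  subject to:
    y1 + y3 >= 5
    y2 + 2y3 >= 4
    y1, y2, y3 >= 0

Solving the primal: x* = (11, 10).
  primal value c^T x* = 95.
Solving the dual: y* = (3, 0, 2).
  dual value b^T y* = 95.
Strong duality: c^T x* = b^T y*. Confirmed.

95


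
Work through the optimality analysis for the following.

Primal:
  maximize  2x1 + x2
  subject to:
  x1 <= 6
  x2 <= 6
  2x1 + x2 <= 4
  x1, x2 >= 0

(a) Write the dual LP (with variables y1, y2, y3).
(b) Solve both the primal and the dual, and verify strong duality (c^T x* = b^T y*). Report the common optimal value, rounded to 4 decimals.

The standard primal-dual pair for 'max c^T x s.t. A x <= b, x >= 0' is:
  Dual:  min b^T y  s.t.  A^T y >= c,  y >= 0.

So the dual LP is:
  minimize  6y1 + 6y2 + 4y3
  subject to:
    y1 + 2y3 >= 2
    y2 + y3 >= 1
    y1, y2, y3 >= 0

Solving the primal: x* = (2, 0).
  primal value c^T x* = 4.
Solving the dual: y* = (0, 0, 1).
  dual value b^T y* = 4.
Strong duality: c^T x* = b^T y*. Confirmed.

4


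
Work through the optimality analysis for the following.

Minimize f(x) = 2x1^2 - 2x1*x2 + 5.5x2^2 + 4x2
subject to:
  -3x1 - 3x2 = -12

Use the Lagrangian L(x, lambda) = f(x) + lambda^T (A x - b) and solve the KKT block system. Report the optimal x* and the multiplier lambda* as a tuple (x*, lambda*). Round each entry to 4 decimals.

Form the Lagrangian:
  L(x, lambda) = (1/2) x^T Q x + c^T x + lambda^T (A x - b)
Stationarity (grad_x L = 0): Q x + c + A^T lambda = 0.
Primal feasibility: A x = b.

This gives the KKT block system:
  [ Q   A^T ] [ x     ]   [-c ]
  [ A    0  ] [ lambda ] = [ b ]

Solving the linear system:
  x*      = (2.9474, 1.0526)
  lambda* = (3.2281)
  f(x*)   = 21.4737

x* = (2.9474, 1.0526), lambda* = (3.2281)


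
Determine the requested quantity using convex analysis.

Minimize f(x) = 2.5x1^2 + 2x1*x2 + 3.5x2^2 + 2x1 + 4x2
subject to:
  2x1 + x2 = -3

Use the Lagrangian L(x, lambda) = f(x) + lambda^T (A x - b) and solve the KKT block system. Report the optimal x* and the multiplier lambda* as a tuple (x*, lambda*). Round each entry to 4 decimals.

Form the Lagrangian:
  L(x, lambda) = (1/2) x^T Q x + c^T x + lambda^T (A x - b)
Stationarity (grad_x L = 0): Q x + c + A^T lambda = 0.
Primal feasibility: A x = b.

This gives the KKT block system:
  [ Q   A^T ] [ x     ]   [-c ]
  [ A    0  ] [ lambda ] = [ b ]

Solving the linear system:
  x*      = (-1.2, -0.6)
  lambda* = (2.6)
  f(x*)   = 1.5

x* = (-1.2, -0.6), lambda* = (2.6)


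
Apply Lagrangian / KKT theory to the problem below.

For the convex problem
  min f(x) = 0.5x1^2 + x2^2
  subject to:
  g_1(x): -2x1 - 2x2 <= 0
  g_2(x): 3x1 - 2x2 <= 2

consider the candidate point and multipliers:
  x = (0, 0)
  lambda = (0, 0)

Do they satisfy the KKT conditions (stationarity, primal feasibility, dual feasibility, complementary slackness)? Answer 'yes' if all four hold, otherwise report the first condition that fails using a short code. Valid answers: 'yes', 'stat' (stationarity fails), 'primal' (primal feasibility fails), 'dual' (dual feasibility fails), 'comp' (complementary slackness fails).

Gradient of f: grad f(x) = Q x + c = (0, 0)
Constraint values g_i(x) = a_i^T x - b_i:
  g_1((0, 0)) = 0
  g_2((0, 0)) = -2
Stationarity residual: grad f(x) + sum_i lambda_i a_i = (0, 0)
  -> stationarity OK
Primal feasibility (all g_i <= 0): OK
Dual feasibility (all lambda_i >= 0): OK
Complementary slackness (lambda_i * g_i(x) = 0 for all i): OK

Verdict: yes, KKT holds.

yes


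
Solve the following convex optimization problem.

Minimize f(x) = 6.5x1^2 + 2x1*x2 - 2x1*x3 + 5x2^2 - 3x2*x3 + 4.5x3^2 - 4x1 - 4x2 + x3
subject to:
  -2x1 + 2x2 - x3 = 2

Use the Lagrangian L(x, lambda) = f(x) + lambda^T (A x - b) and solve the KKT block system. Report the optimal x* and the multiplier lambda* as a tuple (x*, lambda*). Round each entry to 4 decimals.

Form the Lagrangian:
  L(x, lambda) = (1/2) x^T Q x + c^T x + lambda^T (A x - b)
Stationarity (grad_x L = 0): Q x + c + A^T lambda = 0.
Primal feasibility: A x = b.

This gives the KKT block system:
  [ Q   A^T ] [ x     ]   [-c ]
  [ A    0  ] [ lambda ] = [ b ]

Solving the linear system:
  x*      = (-0.1444, 0.8053, -0.1007)
  lambda* = (-2.0328)
  f(x*)   = 0.6608

x* = (-0.1444, 0.8053, -0.1007), lambda* = (-2.0328)
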